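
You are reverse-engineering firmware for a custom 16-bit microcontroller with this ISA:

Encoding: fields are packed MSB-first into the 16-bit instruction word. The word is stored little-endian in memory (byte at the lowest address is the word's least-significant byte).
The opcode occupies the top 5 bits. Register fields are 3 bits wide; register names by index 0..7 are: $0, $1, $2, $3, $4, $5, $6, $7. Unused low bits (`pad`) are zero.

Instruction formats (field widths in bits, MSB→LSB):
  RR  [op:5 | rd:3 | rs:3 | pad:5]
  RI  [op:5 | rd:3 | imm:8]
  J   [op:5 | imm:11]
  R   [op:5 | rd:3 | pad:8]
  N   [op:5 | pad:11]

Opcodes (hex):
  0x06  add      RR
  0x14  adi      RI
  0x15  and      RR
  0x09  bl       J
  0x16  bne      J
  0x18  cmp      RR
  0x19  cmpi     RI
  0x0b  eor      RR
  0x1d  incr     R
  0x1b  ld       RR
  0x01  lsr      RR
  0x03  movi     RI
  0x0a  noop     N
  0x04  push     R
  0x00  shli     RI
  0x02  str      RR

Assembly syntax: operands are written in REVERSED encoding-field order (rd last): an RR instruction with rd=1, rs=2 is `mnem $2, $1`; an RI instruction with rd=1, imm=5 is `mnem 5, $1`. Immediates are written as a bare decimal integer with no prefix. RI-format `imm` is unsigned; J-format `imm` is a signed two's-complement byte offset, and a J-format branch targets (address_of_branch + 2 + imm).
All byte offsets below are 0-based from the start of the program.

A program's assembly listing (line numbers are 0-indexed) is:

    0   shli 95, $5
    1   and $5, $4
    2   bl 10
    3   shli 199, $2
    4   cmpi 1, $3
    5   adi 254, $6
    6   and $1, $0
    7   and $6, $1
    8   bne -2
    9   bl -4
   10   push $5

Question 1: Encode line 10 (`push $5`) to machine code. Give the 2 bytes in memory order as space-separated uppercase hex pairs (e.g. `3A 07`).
00 25

10. push fields op=0x4:5|rd=5:3|pad=0:8 → word 2500h → 00 25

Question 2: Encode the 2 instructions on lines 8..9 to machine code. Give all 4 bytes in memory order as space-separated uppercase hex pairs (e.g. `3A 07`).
FE B7 FC 4F

L8: bne op=0x16:5|imm=-2:11 ⇒ 0xb7fe ⇒ little fe b7
L9: bl op=0x9:5|imm=-4:11 ⇒ 0x4ffc ⇒ little fc 4f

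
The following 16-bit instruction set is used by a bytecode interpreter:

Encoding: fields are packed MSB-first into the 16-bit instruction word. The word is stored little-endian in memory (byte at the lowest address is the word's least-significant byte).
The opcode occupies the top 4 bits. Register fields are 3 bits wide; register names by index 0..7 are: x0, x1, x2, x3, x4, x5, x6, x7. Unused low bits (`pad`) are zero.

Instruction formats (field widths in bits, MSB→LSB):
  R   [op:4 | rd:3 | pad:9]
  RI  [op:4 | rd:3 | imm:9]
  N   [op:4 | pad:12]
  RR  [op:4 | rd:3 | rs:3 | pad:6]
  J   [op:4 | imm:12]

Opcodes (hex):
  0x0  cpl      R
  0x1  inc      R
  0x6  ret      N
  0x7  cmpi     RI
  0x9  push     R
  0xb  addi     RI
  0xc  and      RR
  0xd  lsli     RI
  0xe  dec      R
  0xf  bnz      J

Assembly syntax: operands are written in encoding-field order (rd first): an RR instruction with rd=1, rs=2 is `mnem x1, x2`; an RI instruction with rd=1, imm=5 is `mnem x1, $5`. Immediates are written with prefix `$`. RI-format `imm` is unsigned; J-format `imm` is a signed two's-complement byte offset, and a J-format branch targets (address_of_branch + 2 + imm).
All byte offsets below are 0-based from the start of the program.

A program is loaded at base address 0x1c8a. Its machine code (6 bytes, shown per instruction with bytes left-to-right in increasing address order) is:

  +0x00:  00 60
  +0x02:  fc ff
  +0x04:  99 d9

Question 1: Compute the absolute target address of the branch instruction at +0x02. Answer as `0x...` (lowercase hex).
0x1c8a

@+02  little-endian(fc ff) = 0xfffc
  top 4b → 0xf → bnz [J]
  imm: (w>>0)&0xfff=0xffc (s12→-4) → $-4
  target = base 0x1c8a + off 0x02 + 2 + imm -4 = 0x1c8a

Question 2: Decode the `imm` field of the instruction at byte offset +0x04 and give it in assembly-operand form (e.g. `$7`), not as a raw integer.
[04] 99 d9 → 0xd999
  op=0xd999>>12=0xd ⇒ lsli (RI)
  [11:9] rd=4 = x4
  [8:0] imm=409 = $409

$409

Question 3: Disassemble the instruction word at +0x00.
ret

off 0x00: read 00 60 as little → 0x6000
  opcode bits[15:12]=0x6: ret/N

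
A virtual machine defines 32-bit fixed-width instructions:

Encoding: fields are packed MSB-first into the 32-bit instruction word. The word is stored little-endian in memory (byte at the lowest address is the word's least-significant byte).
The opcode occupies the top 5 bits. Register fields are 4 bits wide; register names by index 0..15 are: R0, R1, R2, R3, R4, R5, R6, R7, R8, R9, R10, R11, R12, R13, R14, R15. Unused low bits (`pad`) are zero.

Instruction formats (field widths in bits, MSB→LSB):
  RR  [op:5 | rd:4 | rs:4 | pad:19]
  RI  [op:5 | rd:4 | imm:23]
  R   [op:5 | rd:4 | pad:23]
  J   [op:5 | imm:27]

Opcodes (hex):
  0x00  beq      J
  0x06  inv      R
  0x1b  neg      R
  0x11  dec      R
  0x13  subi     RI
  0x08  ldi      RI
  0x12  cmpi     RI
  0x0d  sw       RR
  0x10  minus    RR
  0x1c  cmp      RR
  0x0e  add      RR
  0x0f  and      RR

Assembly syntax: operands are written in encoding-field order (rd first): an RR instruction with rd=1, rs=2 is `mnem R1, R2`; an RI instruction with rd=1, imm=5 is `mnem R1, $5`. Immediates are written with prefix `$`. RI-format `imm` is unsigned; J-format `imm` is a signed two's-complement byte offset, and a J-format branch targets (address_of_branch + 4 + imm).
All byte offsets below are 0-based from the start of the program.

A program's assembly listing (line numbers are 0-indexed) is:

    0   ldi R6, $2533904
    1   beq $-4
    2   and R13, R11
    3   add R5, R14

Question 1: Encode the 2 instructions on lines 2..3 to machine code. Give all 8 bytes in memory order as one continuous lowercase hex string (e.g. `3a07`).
2. and fields op=0xf:5|rd=13:4|rs=11:4|pad=0:19 → word 7ed80000h → 00 00 d8 7e
3. add fields op=0xe:5|rd=5:4|rs=14:4|pad=0:19 → word 72f00000h → 00 00 f0 72

0000d87e0000f072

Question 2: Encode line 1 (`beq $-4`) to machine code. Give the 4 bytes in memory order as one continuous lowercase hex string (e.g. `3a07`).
fcffff07

L1: beq op=0x0:5|imm=-4:27 ⇒ 0x07fffffc ⇒ little fc ff ff 07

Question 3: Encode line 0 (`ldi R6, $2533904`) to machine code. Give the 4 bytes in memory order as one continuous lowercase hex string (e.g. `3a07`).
10aa2643

line 0 (ldi): pack op=0x8:5|rd=6:4|imm=2533904:23 = 0x4326aa10; little→ 10 aa 26 43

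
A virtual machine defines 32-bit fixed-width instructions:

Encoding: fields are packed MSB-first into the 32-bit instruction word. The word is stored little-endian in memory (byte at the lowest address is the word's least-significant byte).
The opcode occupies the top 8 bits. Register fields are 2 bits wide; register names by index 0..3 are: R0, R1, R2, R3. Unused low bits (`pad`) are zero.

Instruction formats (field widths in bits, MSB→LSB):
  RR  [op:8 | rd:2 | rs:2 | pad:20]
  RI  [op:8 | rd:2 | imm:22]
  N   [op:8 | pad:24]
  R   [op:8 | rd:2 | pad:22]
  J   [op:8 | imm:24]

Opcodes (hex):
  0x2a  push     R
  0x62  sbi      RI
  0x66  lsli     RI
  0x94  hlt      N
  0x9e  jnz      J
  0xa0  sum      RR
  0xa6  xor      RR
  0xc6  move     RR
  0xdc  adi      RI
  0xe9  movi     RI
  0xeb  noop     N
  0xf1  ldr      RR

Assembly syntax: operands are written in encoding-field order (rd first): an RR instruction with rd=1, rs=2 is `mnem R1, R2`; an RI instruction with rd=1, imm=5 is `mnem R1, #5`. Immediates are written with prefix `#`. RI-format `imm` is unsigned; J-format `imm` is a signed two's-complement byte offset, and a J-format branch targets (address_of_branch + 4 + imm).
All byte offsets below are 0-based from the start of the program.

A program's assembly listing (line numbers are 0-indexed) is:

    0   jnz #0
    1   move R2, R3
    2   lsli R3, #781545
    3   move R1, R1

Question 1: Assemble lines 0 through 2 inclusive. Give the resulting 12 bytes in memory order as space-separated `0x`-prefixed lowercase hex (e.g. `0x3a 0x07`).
0x00 0x00 0x00 0x9e 0x00 0x00 0xb0 0xc6 0xe9 0xec 0xcb 0x66

line 0 (jnz): pack op=0x9e:8|imm=0:24 = 0x9e000000; little→ 00 00 00 9e
line 1 (move): pack op=0xc6:8|rd=2:2|rs=3:2|pad=0:20 = 0xc6b00000; little→ 00 00 b0 c6
line 2 (lsli): pack op=0x66:8|rd=3:2|imm=781545:22 = 0x66cbece9; little→ e9 ec cb 66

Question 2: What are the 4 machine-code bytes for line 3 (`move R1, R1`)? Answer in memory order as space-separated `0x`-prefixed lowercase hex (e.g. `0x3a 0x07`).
0x00 0x00 0x50 0xc6

line 3 (move): pack op=0xc6:8|rd=1:2|rs=1:2|pad=0:20 = 0xc6500000; little→ 00 00 50 c6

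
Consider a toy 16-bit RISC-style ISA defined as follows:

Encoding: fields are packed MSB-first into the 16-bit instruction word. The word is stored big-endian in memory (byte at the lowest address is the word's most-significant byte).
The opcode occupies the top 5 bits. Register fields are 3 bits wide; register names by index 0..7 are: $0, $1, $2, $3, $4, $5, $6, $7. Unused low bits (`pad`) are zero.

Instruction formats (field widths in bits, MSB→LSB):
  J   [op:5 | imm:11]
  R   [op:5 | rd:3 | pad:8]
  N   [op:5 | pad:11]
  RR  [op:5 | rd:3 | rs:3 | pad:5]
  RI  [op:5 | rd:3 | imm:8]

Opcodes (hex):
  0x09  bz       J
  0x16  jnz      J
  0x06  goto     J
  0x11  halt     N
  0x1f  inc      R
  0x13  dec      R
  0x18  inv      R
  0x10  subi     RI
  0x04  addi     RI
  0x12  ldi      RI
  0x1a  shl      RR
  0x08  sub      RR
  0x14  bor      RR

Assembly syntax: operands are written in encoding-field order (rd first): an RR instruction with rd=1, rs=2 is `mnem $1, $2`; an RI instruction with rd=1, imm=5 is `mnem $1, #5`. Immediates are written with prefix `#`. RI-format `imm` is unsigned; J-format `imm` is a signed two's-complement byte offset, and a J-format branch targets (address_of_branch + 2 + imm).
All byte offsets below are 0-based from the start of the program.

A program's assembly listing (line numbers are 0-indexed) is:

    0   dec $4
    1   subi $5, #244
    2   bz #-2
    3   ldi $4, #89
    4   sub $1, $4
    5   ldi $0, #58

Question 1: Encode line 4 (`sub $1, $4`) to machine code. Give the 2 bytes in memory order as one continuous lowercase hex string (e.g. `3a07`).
4180

L4: sub op=0x8:5|rd=1:3|rs=4:3|pad=0:5 ⇒ 0x4180 ⇒ big 41 80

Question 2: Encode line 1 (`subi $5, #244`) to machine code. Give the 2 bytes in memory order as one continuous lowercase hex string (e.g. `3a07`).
1. subi fields op=0x10:5|rd=5:3|imm=244:8 → word 85f4h → 85 f4

85f4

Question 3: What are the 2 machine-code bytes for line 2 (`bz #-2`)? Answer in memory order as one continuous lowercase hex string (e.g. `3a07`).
4ffe

2. bz fields op=0x9:5|imm=-2:11 → word 4ffeh → 4f fe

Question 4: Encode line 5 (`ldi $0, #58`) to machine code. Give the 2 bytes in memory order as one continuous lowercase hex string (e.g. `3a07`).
903a

5. ldi fields op=0x12:5|rd=0:3|imm=58:8 → word 903ah → 90 3a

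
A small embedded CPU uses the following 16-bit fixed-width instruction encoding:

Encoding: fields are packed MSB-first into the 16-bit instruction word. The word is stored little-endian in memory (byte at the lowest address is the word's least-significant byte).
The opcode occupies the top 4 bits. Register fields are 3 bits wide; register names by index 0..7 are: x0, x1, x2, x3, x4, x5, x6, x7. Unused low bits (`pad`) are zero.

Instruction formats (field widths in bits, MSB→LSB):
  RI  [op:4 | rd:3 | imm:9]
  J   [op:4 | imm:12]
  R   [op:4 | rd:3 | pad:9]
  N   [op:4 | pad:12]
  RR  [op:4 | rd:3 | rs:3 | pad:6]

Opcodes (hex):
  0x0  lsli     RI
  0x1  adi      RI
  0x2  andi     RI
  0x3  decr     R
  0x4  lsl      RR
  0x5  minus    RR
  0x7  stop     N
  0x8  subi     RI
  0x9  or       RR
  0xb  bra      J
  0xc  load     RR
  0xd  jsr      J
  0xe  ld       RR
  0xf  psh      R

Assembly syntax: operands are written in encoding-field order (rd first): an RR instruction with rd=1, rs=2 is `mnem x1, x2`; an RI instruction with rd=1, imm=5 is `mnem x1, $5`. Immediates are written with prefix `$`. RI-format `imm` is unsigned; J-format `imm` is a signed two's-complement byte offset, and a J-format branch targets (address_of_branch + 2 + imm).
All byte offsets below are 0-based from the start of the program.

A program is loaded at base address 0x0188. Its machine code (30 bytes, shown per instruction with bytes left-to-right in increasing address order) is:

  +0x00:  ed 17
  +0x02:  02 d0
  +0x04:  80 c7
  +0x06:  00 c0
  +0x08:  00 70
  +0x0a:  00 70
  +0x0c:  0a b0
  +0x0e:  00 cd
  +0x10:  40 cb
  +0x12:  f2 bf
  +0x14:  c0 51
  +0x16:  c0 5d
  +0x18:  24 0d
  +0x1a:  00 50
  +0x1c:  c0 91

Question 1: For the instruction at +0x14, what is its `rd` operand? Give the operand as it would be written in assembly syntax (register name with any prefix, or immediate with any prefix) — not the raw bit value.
x0

[14] c0 51 → 0x51c0
  opcode bits[15:12]=0x5: minus/RR
  rd: (w>>9)&0x7=0x0 → x0
  rs: (w>>6)&0x7=0x7 → x7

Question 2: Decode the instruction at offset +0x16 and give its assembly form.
@+16  little-endian(c0 5d) = 0x5dc0
  op=0x5dc0>>12=0x5 ⇒ minus (RR)
  rd@[11:9]=0x6 ⇒ x6
  rs@[8:6]=0x7 ⇒ x7

minus x6, x7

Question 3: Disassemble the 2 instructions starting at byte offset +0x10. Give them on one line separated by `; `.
[10] 40 cb → 0xcb40
  top 4b → 0xc → load [RR]
  [11:9] rd=5 = x5
  [8:6] rs=5 = x5
[12] f2 bf → 0xbff2
  top 4b → 0xb → bra [J]
  [11:0] imm=4082 (s12→-14) = $-14

load x5, x5; bra $-14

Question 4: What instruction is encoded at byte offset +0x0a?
stop

off 0x0a: read 00 70 as little → 0x7000
  opcode bits[15:12]=0x7: stop/N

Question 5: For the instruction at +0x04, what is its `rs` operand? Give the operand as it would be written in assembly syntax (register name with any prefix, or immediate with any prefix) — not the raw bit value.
[04] 80 c7 → 0xc780
  op=0xc780>>12=0xc ⇒ load (RR)
  [11:9] rd=3 = x3
  [8:6] rs=6 = x6

x6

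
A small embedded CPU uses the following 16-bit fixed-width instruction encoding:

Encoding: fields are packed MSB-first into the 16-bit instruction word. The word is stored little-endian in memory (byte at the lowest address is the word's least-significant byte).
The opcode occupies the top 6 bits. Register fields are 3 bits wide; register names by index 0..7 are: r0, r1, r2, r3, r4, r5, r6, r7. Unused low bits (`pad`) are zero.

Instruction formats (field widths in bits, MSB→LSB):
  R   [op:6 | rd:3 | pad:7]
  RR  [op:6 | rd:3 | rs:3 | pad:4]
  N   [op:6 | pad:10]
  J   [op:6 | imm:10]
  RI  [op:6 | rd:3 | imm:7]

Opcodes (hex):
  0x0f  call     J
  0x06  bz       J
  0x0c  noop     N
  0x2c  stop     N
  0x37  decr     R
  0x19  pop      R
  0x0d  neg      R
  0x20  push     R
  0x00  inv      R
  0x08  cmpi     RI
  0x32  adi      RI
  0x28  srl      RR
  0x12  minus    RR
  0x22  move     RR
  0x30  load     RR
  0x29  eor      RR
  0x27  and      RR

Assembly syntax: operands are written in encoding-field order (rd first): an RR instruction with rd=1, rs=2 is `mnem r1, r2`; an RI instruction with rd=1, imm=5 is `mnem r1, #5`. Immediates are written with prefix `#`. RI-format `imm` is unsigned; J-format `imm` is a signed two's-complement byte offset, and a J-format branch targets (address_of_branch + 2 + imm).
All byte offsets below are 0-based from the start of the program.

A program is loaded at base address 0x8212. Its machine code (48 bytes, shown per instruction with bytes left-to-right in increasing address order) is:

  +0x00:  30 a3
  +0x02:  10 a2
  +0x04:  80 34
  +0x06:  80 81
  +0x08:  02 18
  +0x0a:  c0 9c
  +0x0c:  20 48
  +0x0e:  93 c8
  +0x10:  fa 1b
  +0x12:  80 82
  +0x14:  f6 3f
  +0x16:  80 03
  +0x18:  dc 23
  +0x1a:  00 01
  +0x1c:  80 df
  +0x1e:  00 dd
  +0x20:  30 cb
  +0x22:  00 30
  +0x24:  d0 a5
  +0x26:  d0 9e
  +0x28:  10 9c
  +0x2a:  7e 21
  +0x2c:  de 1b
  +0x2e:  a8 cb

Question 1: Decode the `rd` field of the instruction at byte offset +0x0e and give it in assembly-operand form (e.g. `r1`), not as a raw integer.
r1

+0x0e: 93 c8 ⇒ word 0xc893 (little)
  top 6b → 0x32 → adi [RI]
  [9:7] rd=1 = r1
  [6:0] imm=19 = #19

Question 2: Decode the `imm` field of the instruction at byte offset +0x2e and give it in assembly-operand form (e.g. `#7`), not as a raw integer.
+0x2e: a8 cb ⇒ word 0xcba8 (little)
  opcode bits[15:10]=0x32: adi/RI
  rd: (w>>7)&0x7=0x7 → r7
  imm: (w>>0)&0x7f=0x28 → #40

#40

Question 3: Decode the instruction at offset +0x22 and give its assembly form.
[22] 00 30 → 0x3000
  op=0x3000>>10=0xc ⇒ noop (N)

noop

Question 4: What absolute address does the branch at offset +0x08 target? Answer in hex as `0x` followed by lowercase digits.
0x821e

+0x08: 02 18 ⇒ word 0x1802 (little)
  op=0x1802>>10=0x6 ⇒ bz (J)
  imm@[9:0]=0x2 ⇒ #2
  target = base 0x8212 + off 0x08 + 2 + imm 2 = 0x821e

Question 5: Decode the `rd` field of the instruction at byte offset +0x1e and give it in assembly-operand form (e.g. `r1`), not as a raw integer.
r2

@+1e  little-endian(00 dd) = 0xdd00
  op=0xdd00>>10=0x37 ⇒ decr (R)
  rd: (w>>7)&0x7=0x2 → r2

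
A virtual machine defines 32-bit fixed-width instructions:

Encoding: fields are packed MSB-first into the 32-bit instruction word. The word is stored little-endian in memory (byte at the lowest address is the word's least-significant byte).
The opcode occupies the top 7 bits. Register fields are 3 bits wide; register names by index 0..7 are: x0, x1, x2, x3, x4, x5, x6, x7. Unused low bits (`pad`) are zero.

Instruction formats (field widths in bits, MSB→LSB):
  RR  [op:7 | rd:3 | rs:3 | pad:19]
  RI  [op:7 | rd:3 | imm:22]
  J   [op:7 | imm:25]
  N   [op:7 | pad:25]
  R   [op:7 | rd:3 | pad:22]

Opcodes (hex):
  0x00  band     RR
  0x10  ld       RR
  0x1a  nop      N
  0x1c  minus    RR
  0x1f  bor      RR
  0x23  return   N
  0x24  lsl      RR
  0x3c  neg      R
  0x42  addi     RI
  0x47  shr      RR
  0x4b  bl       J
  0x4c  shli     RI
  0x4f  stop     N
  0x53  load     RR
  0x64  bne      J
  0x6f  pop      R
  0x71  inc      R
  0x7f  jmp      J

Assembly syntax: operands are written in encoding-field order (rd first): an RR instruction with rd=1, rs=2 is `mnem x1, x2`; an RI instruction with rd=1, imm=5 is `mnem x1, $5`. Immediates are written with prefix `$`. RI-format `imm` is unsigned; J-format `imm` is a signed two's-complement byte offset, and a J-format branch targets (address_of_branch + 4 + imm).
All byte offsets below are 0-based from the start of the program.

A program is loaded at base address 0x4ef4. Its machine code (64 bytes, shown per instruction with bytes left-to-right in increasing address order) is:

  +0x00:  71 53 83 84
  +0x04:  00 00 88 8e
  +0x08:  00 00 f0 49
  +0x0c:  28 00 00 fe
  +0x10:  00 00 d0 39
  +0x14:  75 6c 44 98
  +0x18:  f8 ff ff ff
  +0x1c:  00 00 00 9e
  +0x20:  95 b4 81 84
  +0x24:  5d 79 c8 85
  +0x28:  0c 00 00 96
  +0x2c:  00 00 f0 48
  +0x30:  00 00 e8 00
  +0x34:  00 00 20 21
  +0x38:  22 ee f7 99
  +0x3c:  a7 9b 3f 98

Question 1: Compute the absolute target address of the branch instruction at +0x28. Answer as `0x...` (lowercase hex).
0x4f2c

@+28  little-endian(0c 00 00 96) = 0x9600000c
  top 7b → 0x4b → bl [J]
  imm: (w>>0)&0x1ffffff=0xc → $12
  target = base 0x4ef4 + off 0x28 + 4 + imm 12 = 0x4f2c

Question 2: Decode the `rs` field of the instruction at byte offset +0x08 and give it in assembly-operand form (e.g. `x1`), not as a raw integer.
x6

[08] 00 00 f0 49 → 0x49f00000
  opcode bits[31:25]=0x24: lsl/RR
  [24:22] rd=7 = x7
  [21:19] rs=6 = x6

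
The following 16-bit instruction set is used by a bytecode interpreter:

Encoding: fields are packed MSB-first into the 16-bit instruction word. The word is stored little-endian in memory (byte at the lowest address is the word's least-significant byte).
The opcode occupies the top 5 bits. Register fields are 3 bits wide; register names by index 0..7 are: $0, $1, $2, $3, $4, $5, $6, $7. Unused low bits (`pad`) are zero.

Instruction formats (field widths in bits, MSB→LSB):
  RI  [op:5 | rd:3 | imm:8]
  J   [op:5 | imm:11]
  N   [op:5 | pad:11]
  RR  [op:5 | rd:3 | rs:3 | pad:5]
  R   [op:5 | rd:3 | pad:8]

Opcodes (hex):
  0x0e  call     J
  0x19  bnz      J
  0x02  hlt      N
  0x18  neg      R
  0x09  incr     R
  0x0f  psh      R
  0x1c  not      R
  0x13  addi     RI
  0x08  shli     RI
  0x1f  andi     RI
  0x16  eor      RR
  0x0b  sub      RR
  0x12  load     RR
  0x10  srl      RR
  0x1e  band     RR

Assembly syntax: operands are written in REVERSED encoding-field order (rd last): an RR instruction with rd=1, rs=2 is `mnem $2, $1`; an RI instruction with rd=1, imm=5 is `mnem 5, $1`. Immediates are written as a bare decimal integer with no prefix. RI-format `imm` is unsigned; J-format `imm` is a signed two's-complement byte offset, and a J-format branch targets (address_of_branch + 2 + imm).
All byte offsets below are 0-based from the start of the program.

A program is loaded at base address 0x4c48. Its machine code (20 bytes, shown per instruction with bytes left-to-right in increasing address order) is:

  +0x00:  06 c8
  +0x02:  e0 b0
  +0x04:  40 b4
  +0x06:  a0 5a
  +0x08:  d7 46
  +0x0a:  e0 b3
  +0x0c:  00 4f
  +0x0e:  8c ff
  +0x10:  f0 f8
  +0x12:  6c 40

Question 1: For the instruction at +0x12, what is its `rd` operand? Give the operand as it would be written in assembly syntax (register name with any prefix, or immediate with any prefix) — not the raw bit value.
$0

+0x12: 6c 40 ⇒ word 0x406c (little)
  op=0x406c>>11=0x8 ⇒ shli (RI)
  rd@[10:8]=0x0 ⇒ $0
  imm@[7:0]=0x6c ⇒ 108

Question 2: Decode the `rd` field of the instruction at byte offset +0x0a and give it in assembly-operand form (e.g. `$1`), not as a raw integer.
$3

[0a] e0 b3 → 0xb3e0
  opcode bits[15:11]=0x16: eor/RR
  [10:8] rd=3 = $3
  [7:5] rs=7 = $7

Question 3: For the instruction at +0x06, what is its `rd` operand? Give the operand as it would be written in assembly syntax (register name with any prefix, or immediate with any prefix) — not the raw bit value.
$2

+0x06: a0 5a ⇒ word 0x5aa0 (little)
  opcode bits[15:11]=0xb: sub/RR
  [10:8] rd=2 = $2
  [7:5] rs=5 = $5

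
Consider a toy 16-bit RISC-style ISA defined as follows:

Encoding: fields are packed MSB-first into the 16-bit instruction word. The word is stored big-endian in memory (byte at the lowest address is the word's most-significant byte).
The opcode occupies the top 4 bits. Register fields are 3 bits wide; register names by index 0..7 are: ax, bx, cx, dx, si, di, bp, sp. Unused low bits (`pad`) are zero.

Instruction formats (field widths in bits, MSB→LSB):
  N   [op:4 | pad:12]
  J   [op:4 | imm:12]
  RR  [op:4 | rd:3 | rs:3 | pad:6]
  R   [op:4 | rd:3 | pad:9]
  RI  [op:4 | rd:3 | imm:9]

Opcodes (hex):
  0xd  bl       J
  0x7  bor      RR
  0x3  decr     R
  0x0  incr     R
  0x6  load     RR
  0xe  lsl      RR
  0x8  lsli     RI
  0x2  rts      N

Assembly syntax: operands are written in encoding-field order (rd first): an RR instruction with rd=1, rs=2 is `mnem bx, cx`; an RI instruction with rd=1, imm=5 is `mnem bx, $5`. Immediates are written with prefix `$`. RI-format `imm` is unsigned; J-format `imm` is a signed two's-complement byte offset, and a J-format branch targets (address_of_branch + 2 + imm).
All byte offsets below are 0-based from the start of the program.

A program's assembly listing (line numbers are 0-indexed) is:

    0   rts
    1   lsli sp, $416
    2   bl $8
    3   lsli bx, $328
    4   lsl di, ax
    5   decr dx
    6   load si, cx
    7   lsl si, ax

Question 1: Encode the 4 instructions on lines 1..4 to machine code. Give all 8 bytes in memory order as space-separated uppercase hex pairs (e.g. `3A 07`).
line 1 (lsli): pack op=0x8:4|rd=7:3|imm=416:9 = 0x8fa0; big→ 8f a0
line 2 (bl): pack op=0xd:4|imm=8:12 = 0xd008; big→ d0 08
line 3 (lsli): pack op=0x8:4|rd=1:3|imm=328:9 = 0x8348; big→ 83 48
line 4 (lsl): pack op=0xe:4|rd=5:3|rs=0:3|pad=0:6 = 0xea00; big→ ea 00

8F A0 D0 08 83 48 EA 00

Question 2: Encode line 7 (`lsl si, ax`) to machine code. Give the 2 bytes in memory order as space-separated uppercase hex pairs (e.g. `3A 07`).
E8 00

7. lsl fields op=0xe:4|rd=4:3|rs=0:3|pad=0:6 → word e800h → e8 00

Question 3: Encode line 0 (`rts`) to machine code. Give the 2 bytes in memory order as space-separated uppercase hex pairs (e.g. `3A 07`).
20 00

L0: rts op=0x2:4|pad=0:12 ⇒ 0x2000 ⇒ big 20 00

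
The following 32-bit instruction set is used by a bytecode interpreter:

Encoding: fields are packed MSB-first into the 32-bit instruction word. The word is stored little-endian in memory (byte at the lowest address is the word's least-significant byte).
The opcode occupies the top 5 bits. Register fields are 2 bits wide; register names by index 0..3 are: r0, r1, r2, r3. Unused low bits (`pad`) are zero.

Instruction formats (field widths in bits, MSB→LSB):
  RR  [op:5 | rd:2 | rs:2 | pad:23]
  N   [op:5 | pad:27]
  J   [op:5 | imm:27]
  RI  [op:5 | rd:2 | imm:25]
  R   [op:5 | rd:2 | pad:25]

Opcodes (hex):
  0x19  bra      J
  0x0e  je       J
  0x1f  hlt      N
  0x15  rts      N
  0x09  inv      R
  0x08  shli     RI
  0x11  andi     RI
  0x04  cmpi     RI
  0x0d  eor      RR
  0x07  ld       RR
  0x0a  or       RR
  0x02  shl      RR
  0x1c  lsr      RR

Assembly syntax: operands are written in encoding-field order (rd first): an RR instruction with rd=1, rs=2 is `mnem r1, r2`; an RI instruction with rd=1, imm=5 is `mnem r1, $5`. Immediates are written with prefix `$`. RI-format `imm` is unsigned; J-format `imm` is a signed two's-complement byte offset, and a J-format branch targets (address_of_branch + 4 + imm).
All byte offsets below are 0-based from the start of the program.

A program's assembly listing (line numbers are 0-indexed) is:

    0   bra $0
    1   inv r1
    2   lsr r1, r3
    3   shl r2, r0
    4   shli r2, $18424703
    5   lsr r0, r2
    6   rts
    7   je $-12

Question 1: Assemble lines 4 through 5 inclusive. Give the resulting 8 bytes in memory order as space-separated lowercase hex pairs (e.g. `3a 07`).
line 4 (shli): pack op=0x8:5|rd=2:2|imm=18424703:25 = 0x4519237f; little→ 7f 23 19 45
line 5 (lsr): pack op=0x1c:5|rd=0:2|rs=2:2|pad=0:23 = 0xe1000000; little→ 00 00 00 e1

7f 23 19 45 00 00 00 e1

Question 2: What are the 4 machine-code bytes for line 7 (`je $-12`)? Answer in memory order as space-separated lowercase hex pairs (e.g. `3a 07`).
f4 ff ff 77

L7: je op=0xe:5|imm=-12:27 ⇒ 0x77fffff4 ⇒ little f4 ff ff 77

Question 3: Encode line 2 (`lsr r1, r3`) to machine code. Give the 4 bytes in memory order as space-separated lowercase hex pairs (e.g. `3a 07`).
line 2 (lsr): pack op=0x1c:5|rd=1:2|rs=3:2|pad=0:23 = 0xe3800000; little→ 00 00 80 e3

00 00 80 e3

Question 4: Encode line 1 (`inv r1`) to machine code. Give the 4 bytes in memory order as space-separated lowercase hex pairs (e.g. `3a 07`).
L1: inv op=0x9:5|rd=1:2|pad=0:25 ⇒ 0x4a000000 ⇒ little 00 00 00 4a

00 00 00 4a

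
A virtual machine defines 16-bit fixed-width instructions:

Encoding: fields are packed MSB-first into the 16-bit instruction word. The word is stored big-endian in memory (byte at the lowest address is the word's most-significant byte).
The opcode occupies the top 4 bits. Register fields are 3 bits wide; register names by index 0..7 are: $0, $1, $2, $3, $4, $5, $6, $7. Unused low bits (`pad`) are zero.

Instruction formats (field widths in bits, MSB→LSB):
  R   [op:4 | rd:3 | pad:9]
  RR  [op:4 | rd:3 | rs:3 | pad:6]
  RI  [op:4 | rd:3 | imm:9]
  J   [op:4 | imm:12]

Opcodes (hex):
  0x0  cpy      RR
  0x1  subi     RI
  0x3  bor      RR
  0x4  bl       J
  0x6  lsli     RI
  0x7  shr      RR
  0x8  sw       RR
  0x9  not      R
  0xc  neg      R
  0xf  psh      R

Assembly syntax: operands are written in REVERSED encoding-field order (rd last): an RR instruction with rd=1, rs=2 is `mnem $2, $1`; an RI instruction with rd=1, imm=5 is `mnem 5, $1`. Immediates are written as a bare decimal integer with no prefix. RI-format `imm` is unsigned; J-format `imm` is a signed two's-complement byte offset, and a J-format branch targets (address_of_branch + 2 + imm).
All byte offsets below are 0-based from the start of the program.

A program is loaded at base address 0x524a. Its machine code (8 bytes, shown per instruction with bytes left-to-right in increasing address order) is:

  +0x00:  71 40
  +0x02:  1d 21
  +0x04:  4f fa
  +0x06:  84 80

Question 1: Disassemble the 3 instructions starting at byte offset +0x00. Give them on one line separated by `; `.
off 0x00: read 71 40 as big → 0x7140
  opcode bits[15:12]=0x7: shr/RR
  rd@[11:9]=0x0 ⇒ $0
  rs@[8:6]=0x5 ⇒ $5
off 0x02: read 1d 21 as big → 0x1d21
  opcode bits[15:12]=0x1: subi/RI
  rd@[11:9]=0x6 ⇒ $6
  imm@[8:0]=0x121 ⇒ 289
off 0x04: read 4f fa as big → 0x4ffa
  opcode bits[15:12]=0x4: bl/J
  imm@[11:0]=0xffa (s12→-6) ⇒ -6

shr $5, $0; subi 289, $6; bl -6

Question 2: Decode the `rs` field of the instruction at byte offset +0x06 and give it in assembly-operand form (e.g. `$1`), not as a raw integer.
$2

+0x06: 84 80 ⇒ word 0x8480 (big)
  opcode bits[15:12]=0x8: sw/RR
  [11:9] rd=2 = $2
  [8:6] rs=2 = $2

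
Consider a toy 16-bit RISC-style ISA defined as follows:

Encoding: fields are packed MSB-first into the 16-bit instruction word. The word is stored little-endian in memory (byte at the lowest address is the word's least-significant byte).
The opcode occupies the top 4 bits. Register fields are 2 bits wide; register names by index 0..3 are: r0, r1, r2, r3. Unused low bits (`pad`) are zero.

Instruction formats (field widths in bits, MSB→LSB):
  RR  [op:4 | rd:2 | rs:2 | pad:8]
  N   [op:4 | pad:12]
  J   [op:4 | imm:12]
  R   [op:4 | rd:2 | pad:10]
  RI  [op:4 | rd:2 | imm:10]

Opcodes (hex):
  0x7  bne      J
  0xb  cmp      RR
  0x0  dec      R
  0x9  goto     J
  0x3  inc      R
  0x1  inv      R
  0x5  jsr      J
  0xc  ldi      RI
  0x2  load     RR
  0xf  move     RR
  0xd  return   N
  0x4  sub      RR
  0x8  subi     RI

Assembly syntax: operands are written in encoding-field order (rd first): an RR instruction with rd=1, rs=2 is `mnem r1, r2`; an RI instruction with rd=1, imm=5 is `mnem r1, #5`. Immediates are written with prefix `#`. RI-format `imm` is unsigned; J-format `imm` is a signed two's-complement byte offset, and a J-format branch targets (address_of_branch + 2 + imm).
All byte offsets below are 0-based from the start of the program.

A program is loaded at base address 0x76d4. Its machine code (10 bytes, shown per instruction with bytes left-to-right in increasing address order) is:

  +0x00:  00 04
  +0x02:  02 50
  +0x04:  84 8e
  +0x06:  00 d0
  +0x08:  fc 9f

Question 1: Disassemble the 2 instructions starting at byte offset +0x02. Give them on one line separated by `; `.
jsr #2; subi r3, #644

@+02  little-endian(02 50) = 0x5002
  top 4b → 0x5 → jsr [J]
  [11:0] imm=2 = #2
@+04  little-endian(84 8e) = 0x8e84
  top 4b → 0x8 → subi [RI]
  [11:10] rd=3 = r3
  [9:0] imm=644 = #644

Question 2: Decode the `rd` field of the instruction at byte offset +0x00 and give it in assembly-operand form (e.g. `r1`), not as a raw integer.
r1

off 0x00: read 00 04 as little → 0x0400
  op=0x0400>>12=0x0 ⇒ dec (R)
  rd: (w>>10)&0x3=0x1 → r1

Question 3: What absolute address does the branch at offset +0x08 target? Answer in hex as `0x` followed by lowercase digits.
0x76da

off 0x08: read fc 9f as little → 0x9ffc
  top 4b → 0x9 → goto [J]
  imm@[11:0]=0xffc (s12→-4) ⇒ #-4
  target = base 0x76d4 + off 0x08 + 2 + imm -4 = 0x76da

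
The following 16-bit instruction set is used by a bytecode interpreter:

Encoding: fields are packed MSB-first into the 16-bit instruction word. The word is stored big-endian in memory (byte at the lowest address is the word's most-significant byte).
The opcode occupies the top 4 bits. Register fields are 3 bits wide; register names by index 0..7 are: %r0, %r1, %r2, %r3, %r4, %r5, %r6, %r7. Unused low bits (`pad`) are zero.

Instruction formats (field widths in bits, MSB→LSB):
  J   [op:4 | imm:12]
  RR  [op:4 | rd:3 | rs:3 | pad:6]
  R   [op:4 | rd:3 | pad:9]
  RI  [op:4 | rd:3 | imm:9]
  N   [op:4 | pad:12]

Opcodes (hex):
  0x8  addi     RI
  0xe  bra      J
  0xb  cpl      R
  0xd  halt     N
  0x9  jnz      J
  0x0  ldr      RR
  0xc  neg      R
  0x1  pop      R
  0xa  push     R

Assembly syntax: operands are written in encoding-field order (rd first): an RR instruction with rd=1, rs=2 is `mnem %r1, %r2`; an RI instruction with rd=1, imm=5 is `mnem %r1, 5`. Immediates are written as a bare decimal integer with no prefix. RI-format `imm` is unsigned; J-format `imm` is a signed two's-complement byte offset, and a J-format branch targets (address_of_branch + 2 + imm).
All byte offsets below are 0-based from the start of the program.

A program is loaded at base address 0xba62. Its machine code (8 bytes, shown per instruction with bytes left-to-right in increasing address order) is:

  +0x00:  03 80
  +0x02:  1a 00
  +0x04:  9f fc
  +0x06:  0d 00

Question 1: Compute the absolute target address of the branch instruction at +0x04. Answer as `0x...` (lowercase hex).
0xba64

+0x04: 9f fc ⇒ word 0x9ffc (big)
  opcode bits[15:12]=0x9: jnz/J
  imm: (w>>0)&0xfff=0xffc (s12→-4) → -4
  target = base 0xba62 + off 0x04 + 2 + imm -4 = 0xba64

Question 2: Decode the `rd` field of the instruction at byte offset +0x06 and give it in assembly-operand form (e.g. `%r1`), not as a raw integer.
[06] 0d 00 → 0x0d00
  opcode bits[15:12]=0x0: ldr/RR
  rd@[11:9]=0x6 ⇒ %r6
  rs@[8:6]=0x4 ⇒ %r4

%r6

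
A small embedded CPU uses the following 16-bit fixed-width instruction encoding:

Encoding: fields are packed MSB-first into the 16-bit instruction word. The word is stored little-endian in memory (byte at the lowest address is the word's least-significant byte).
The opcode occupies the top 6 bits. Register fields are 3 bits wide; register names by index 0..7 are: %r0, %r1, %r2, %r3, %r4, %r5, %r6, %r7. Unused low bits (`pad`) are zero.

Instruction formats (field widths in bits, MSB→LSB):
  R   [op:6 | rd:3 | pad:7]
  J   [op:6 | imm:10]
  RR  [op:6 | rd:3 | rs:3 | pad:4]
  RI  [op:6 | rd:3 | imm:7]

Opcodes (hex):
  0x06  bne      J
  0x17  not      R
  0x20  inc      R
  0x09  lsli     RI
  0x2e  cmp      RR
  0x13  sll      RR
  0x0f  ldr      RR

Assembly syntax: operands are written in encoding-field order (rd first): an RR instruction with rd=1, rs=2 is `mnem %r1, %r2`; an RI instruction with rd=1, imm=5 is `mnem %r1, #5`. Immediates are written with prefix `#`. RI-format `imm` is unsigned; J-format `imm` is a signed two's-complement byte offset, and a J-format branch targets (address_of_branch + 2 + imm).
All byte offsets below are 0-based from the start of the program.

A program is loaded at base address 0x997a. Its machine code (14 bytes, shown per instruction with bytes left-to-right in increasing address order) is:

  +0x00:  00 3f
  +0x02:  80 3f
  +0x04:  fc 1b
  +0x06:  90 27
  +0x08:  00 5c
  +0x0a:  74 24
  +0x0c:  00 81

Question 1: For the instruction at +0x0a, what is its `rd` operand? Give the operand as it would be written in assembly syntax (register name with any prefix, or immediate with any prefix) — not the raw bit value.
+0x0a: 74 24 ⇒ word 0x2474 (little)
  top 6b → 0x9 → lsli [RI]
  [9:7] rd=0 = %r0
  [6:0] imm=116 = #116

%r0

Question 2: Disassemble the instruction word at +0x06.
lsli %r7, #16

[06] 90 27 → 0x2790
  top 6b → 0x9 → lsli [RI]
  [9:7] rd=7 = %r7
  [6:0] imm=16 = #16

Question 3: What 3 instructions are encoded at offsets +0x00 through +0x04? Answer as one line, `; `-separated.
ldr %r6, %r0; ldr %r7, %r0; bne #-4

off 0x00: read 00 3f as little → 0x3f00
  opcode bits[15:10]=0xf: ldr/RR
  rd: (w>>7)&0x7=0x6 → %r6
  rs: (w>>4)&0x7=0x0 → %r0
off 0x02: read 80 3f as little → 0x3f80
  opcode bits[15:10]=0xf: ldr/RR
  rd: (w>>7)&0x7=0x7 → %r7
  rs: (w>>4)&0x7=0x0 → %r0
off 0x04: read fc 1b as little → 0x1bfc
  opcode bits[15:10]=0x6: bne/J
  imm: (w>>0)&0x3ff=0x3fc (s10→-4) → #-4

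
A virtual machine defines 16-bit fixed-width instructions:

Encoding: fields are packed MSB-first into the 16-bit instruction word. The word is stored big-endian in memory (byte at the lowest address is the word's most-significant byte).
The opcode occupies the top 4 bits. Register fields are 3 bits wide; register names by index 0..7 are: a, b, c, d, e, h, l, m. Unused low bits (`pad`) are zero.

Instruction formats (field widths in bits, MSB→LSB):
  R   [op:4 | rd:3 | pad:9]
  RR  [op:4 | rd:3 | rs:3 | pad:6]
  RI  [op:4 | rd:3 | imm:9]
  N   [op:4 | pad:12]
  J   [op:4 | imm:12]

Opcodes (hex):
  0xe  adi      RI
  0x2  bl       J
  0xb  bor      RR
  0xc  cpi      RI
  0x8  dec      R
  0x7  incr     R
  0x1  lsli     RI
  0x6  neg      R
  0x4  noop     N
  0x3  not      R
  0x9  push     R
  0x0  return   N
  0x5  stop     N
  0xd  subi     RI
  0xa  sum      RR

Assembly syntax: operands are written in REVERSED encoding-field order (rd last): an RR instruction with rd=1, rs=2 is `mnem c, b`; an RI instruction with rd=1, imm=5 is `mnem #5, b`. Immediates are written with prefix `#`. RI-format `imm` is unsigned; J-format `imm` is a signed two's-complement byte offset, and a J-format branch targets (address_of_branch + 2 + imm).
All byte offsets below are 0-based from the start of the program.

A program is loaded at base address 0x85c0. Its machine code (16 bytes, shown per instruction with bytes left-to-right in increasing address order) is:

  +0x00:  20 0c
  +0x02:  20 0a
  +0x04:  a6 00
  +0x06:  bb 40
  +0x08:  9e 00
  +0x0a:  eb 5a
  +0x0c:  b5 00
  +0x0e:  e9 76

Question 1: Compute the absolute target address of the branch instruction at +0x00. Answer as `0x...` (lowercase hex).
0x85ce

off 0x00: read 20 0c as big → 0x200c
  op=0x200c>>12=0x2 ⇒ bl (J)
  imm: (w>>0)&0xfff=0xc → #12
  target = base 0x85c0 + off 0x00 + 2 + imm 12 = 0x85ce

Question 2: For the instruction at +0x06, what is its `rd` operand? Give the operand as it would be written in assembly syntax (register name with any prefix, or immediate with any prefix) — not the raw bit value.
+0x06: bb 40 ⇒ word 0xbb40 (big)
  opcode bits[15:12]=0xb: bor/RR
  rd@[11:9]=0x5 ⇒ h
  rs@[8:6]=0x5 ⇒ h

h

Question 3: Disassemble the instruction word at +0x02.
@+02  big-endian(20 0a) = 0x200a
  opcode bits[15:12]=0x2: bl/J
  imm@[11:0]=0xa ⇒ #10

bl #10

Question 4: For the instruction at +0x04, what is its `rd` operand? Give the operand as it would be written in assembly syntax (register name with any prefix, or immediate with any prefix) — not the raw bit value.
d

off 0x04: read a6 00 as big → 0xa600
  top 4b → 0xa → sum [RR]
  rd@[11:9]=0x3 ⇒ d
  rs@[8:6]=0x0 ⇒ a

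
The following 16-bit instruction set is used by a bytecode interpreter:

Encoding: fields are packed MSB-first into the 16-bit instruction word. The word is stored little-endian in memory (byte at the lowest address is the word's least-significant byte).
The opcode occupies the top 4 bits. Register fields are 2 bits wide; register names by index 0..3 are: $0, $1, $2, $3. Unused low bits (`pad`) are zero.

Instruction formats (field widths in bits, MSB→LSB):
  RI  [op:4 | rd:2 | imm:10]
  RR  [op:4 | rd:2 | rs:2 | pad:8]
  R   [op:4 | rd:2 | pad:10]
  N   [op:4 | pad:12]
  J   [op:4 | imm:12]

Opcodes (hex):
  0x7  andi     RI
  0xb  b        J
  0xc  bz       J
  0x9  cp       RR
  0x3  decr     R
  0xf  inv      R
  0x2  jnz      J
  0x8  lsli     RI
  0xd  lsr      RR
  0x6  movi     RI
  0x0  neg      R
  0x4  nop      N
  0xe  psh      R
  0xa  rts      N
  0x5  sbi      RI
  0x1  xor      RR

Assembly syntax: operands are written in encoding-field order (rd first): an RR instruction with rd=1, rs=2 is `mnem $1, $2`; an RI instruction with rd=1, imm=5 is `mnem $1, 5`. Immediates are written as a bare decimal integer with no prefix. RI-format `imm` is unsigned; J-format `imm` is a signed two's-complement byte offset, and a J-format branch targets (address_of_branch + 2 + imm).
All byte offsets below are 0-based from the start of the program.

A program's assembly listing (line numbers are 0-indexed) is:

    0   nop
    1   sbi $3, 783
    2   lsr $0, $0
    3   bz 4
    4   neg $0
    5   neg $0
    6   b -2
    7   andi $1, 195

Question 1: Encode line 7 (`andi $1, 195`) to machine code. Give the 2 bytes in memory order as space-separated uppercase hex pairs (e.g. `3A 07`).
7. andi fields op=0x7:4|rd=1:2|imm=195:10 → word 74c3h → c3 74

C3 74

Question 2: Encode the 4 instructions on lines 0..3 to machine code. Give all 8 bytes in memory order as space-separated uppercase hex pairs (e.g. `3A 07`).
00 40 0F 5F 00 D0 04 C0

0. nop fields op=0x4:4|pad=0:12 → word 4000h → 00 40
1. sbi fields op=0x5:4|rd=3:2|imm=783:10 → word 5f0fh → 0f 5f
2. lsr fields op=0xd:4|rd=0:2|rs=0:2|pad=0:8 → word d000h → 00 d0
3. bz fields op=0xc:4|imm=4:12 → word c004h → 04 c0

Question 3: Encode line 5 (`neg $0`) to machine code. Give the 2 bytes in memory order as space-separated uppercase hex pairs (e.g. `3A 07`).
L5: neg op=0x0:4|rd=0:2|pad=0:10 ⇒ 0x0000 ⇒ little 00 00

00 00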